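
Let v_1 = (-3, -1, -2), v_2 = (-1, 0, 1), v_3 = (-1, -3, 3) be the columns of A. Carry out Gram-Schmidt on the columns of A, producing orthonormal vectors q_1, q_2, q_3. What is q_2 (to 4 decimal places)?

q_2 = (-0.5658, 0.0514, 0.8230)

q_1 = v_1/‖v_1‖ = (-3, -1, -2)/3.7417 = (-0.8018, -0.2673, -0.5345).
r_{12} = q_1·v_2 = 0.2673.
u_2 = v_2 − 0.2673·q_1 = (-0.7857, 0.0714, 1.1429).
‖u_2‖ = 1.3887, so q_2 = (-0.5658, 0.0514, 0.8230).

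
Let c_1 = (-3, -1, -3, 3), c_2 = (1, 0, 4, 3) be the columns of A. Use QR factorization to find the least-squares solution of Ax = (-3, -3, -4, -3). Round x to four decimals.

x = (0.3208, -1.0029)

c_1 = (-3, -1, -3, 3); ‖c_1‖ = 5.2915, so q_1 = (-0.5669, -0.1890, -0.5669, 0.5669).
q_1·c_2 = (-0.5669)·1 + (-0.1890)·0 + (-0.5669)·4 + 0.5669·3 = -1.1339.
u_2 = c_2 + 1.1339·q_1 = (0.3571, -0.2143, 3.3571, 3.6429).
‖u_2‖ = 4.9713, so q_2 = (0.0718, -0.0431, 0.6753, 0.7328).
Qᵀb = (2.8347, -4.9857).
Back-substitute: x_2 = -4.9857/4.9713 = -1.0029.
x_1 = (2.8347 + 1.1339·(-1.0029))/5.2915 = 0.3208.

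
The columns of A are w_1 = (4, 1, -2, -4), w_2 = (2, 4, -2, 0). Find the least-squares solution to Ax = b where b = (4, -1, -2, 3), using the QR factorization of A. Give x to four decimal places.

q_1 = w_1/‖w_1‖ = (4, 1, -2, -4)/6.0828 = (0.6576, 0.1644, -0.3288, -0.6576).
r_{12} = q_1·w_2 = 2.6304.
u_2 = w_2 − 2.6304·q_1 = (0.2703, 3.5676, -1.1351, 1.7297).
‖u_2‖ = 4.1329, so q_2 = (0.0654, 0.8632, -0.2747, 0.4185).
Qᵀb = (1.1508, 1.2033).
Back-substitute: x_2 = 1.2033/4.1329 = 0.2911.
x_1 = (1.1508 − 2.6304·0.2911)/6.0828 = 0.0633.

x = (0.0633, 0.2911)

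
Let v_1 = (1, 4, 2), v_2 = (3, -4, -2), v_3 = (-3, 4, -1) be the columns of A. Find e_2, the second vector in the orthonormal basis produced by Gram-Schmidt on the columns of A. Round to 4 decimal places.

e_1 = v_1/‖v_1‖ = (1, 4, 2)/4.5826 = (0.2182, 0.8729, 0.4364).
r_{12} = e_1·v_2 = -3.7097.
u_2 = v_2 + 3.7097·e_1 = (3.8095, -0.7619, -0.3810).
‖u_2‖ = 3.9036, so e_2 = (0.9759, -0.1952, -0.0976).

e_2 = (0.9759, -0.1952, -0.0976)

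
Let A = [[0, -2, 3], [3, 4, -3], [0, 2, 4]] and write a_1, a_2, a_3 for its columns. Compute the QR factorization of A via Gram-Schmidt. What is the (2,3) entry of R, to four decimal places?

r_{23} = 0.7071

e_1 = a_1/‖a_1‖ = (0, 3, 0)/3.0000 = (0.0000, 1.0000, 0.0000).
r_{12} = e_1·a_2 = 4.0000.
u_2 = a_2 − 4.0000·e_1 = (-2.0000, 0.0000, 2.0000).
‖u_2‖ = 2.8284, so e_2 = (-0.7071, 0.0000, 0.7071).
r_{23} = e_2·a_3 = 0.7071.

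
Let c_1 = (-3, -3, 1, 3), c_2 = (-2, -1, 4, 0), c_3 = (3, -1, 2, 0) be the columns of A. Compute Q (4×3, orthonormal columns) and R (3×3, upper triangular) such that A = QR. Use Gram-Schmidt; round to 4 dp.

c_1 = (-3, -3, 1, 3); ‖c_1‖ = 5.2915, so q_1 = (-0.5669, -0.5669, 0.1890, 0.5669).
q_1·c_2 = (-0.5669)·(-2) + (-0.5669)·(-1) + 0.1890·4 + 0.5669·0 = 2.4568.
u_2 = c_2 − 2.4568·q_1 = (-0.6071, 0.3929, 3.5357, -1.3929).
‖u_2‖ = 3.8684, so q_2 = (-0.1570, 0.1016, 0.9140, -0.3601).
q_1·c_3 = (-0.5669)·3 + (-0.5669)·(-1) + 0.1890·2 + 0.5669·0 = -0.7559; q_2·c_3 = (-0.1570)·3 + 0.1016·(-1) + 0.9140·2 + (-0.3601)·0 = 1.2556.
u_3 = c_3 + 0.7559·q_1 − 1.2556·q_2 = (2.7685, -1.5561, 0.9952, 0.8807).
‖u_3‖ = 3.4427, so q_3 = (0.8042, -0.4520, 0.2891, 0.2558).

Q = [[-0.5669, -0.1570, 0.8042], [-0.5669, 0.1016, -0.4520], [0.1890, 0.9140, 0.2891], [0.5669, -0.3601, 0.2558]], R = [[5.2915, 2.4568, -0.7559], [0.0000, 3.8684, 1.2556], [0.0000, 0.0000, 3.4427]]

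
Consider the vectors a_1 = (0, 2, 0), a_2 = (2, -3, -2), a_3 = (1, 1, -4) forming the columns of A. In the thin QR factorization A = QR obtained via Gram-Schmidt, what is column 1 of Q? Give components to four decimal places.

e_1 = (0.0000, 1.0000, 0.0000)

a_1 = (0, 2, 0); ‖a_1‖ = 2.0000, so e_1 = (0.0000, 1.0000, 0.0000).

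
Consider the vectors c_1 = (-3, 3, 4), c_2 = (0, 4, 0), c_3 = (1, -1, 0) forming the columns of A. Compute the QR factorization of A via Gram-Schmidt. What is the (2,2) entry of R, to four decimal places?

r_{22} = 3.4300

c_1 = (-3, 3, 4); ‖c_1‖ = 5.8310, so e_1 = (-0.5145, 0.5145, 0.6860).
e_1·c_2 = (-0.5145)·0 + 0.5145·4 + 0.6860·0 = 2.0580.
u_2 = c_2 − 2.0580·e_1 = (1.0588, 2.9412, -1.4118).
r_{22} = ‖u_2‖ = 3.4300.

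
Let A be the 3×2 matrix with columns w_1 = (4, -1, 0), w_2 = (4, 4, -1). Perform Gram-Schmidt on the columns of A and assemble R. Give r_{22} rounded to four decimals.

r_{22} = 4.9527

e_1 = w_1/‖w_1‖ = (4, -1, 0)/4.1231 = (0.9701, -0.2425, 0.0000).
r_{12} = e_1·w_2 = 2.9104.
u_2 = w_2 − 2.9104·e_1 = (1.1765, 4.7059, -1.0000).
r_{22} = ‖u_2‖ = 4.9527.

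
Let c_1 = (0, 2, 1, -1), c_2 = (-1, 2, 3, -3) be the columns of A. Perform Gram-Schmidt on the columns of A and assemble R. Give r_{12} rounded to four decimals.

r_{12} = 4.0825

q_1 = c_1/‖c_1‖ = (0, 2, 1, -1)/2.4495 = (0.0000, 0.8165, 0.4082, -0.4082).
r_{12} = q_1·c_2 = 4.0825.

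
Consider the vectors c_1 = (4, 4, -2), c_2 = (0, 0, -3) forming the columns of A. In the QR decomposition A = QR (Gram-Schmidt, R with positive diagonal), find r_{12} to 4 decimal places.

q_1 = c_1/‖c_1‖ = (4, 4, -2)/6.0000 = (0.6667, 0.6667, -0.3333).
r_{12} = q_1·c_2 = 1.0000.

r_{12} = 1.0000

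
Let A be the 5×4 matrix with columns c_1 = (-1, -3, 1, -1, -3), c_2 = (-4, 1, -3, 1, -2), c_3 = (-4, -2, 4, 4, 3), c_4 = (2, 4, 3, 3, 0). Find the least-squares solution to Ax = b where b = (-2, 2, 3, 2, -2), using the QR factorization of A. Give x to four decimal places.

c_1 = (-1, -3, 1, -1, -3); ‖c_1‖ = 4.5826, so q_1 = (-0.2182, -0.6547, 0.2182, -0.2182, -0.6547).
q_1·c_2 = (-0.2182)·(-4) + (-0.6547)·1 + 0.2182·(-3) + (-0.2182)·1 + (-0.6547)·(-2) = 0.6547.
u_2 = c_2 − 0.6547·q_1 = (-3.8571, 1.4286, -3.1429, 1.1429, -1.5714).
‖u_2‖ = 5.5291, so q_2 = (-0.6976, 0.2584, -0.5684, 0.2067, -0.2842).
q_1·c_3 = (-0.2182)·(-4) + (-0.6547)·(-2) + 0.2182·4 + (-0.2182)·4 + (-0.6547)·3 = 0.2182; q_2·c_3 = (-0.6976)·(-4) + 0.2584·(-2) + (-0.5684)·4 + 0.2067·4 + (-0.2842)·3 = -0.0258.
u_3 = c_3 − 0.2182·q_1 + 0.0258·q_2 = (-3.9704, -1.8505, 3.9377, 4.0530, 3.1355).
‖u_3‖ = 7.8072, so q_3 = (-0.5086, -0.2370, 0.5044, 0.5191, 0.4016).
q_1·c_4 = (-0.2182)·2 + (-0.6547)·4 + 0.2182·3 + (-0.2182)·3 + (-0.6547)·0 = -3.0551; q_2·c_4 = (-0.6976)·2 + 0.2584·4 + (-0.5684)·3 + 0.2067·3 + (-0.2842)·0 = -1.4469; q_3·c_4 = (-0.5086)·2 + (-0.2370)·4 + 0.5044·3 + 0.5191·3 + 0.4016·0 = 1.1053.
u_4 = c_4 + 3.0551·q_1 + 1.4469·q_2 − 1.1053·q_3 = (0.8861, 2.6358, 2.2868, 2.0586, -2.8551).
‖u_4‖ = 5.0350, so q_4 = (0.1760, 0.5235, 0.4542, 0.4089, -0.5671).
Qᵀb = (0.6547, 1.1885, 2.2912, 4.0093).
Back-substitute: x_4 = 4.0093/5.0350 = 0.7963.
x_3 = (2.2912 − 1.1053·0.7963)/7.8072 = 0.1807.
x_2 = (1.1885 + 0.0258·0.1807 + 1.4469·0.7963)/5.5291 = 0.4242.
x_1 = (0.6547 − 0.6547·0.4242 − 0.2182·0.1807 + 3.0551·0.7963)/4.5826 = 0.6045.

x = (0.6045, 0.4242, 0.1807, 0.7963)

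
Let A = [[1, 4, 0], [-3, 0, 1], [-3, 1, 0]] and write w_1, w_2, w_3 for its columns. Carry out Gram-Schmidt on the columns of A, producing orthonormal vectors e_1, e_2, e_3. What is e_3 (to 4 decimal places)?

e_3 = (0.1672, 0.7245, -0.6687)

e_1 = w_1/‖w_1‖ = (1, -3, -3)/4.3589 = (0.2294, -0.6882, -0.6882).
r_{12} = e_1·w_2 = 0.2294.
u_2 = w_2 − 0.2294·e_1 = (3.9474, 0.1579, 1.1579).
‖u_2‖ = 4.1167, so e_2 = (0.9589, 0.0384, 0.2813).
r_{13} = e_1·w_3 = -0.6882; r_{23} = e_2·w_3 = 0.0384.
u_3 = w_3 + 0.6882·e_1 − 0.0384·e_2 = (0.1211, 0.5248, -0.4845).
‖u_3‖ = 0.7245, so e_3 = (0.1672, 0.7245, -0.6687).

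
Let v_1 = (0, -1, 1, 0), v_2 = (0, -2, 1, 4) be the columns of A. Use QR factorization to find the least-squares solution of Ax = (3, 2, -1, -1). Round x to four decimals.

e_1 = v_1/‖v_1‖ = (0, -1, 1, 0)/1.4142 = (0.0000, -0.7071, 0.7071, 0.0000).
r_{12} = e_1·v_2 = 2.1213.
u_2 = v_2 − 2.1213·e_1 = (0.0000, -0.5000, -0.5000, 4.0000).
‖u_2‖ = 4.0620, so e_2 = (0.0000, -0.1231, -0.1231, 0.9847).
Qᵀb = (-2.1213, -1.1078).
Back-substitute: x_2 = -1.1078/4.0620 = -0.2727.
x_1 = (-2.1213 − 2.1213·(-0.2727))/1.4142 = -1.0909.

x = (-1.0909, -0.2727)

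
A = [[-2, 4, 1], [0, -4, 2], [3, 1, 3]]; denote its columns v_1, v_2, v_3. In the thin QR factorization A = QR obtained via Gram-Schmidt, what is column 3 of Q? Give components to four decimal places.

v_1 = (-2, 0, 3); ‖v_1‖ = 3.6056, so e_1 = (-0.5547, 0.0000, 0.8321).
e_1·v_2 = (-0.5547)·4 + 0.0000·(-4) + 0.8321·1 = -1.3868.
u_2 = v_2 + 1.3868·e_1 = (3.2308, -4.0000, 2.1538).
‖u_2‖ = 5.5747, so e_2 = (0.5795, -0.7175, 0.3864).
e_1·v_3 = (-0.5547)·1 + 0.0000·2 + 0.8321·3 = 1.9415; e_2·v_3 = 0.5795·1 + (-0.7175)·2 + 0.3864·3 = 0.3036.
u_3 = v_3 − 1.9415·e_1 − 0.3036·e_2 = (1.9010, 2.2178, 1.2673).
‖u_3‖ = 3.1841, so e_3 = (0.5970, 0.6965, 0.3980).

e_3 = (0.5970, 0.6965, 0.3980)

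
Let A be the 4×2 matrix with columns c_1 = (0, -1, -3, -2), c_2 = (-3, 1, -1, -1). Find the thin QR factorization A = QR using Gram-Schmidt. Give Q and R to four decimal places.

e_1 = c_1/‖c_1‖ = (0, -1, -3, -2)/3.7417 = (0.0000, -0.2673, -0.8018, -0.5345).
r_{12} = e_1·c_2 = 1.0690.
u_2 = c_2 − 1.0690·e_1 = (-3.0000, 1.2857, -0.1429, -0.4286).
‖u_2‖ = 3.2950, so e_2 = (-0.9105, 0.3902, -0.0434, -0.1301).

Q = [[0.0000, -0.9105], [-0.2673, 0.3902], [-0.8018, -0.0434], [-0.5345, -0.1301]], R = [[3.7417, 1.0690], [0.0000, 3.2950]]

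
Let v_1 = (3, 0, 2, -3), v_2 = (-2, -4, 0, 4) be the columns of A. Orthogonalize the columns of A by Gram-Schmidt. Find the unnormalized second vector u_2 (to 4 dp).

v_1 = (3, 0, 2, -3); ‖v_1‖ = 4.6904, so q_1 = (0.6396, 0.0000, 0.4264, -0.6396).
q_1·v_2 = 0.6396·(-2) + 0.0000·(-4) + 0.4264·0 + (-0.6396)·4 = -3.8376.
u_2 = v_2 + 3.8376·q_1 = (0.4545, -4.0000, 1.6364, 1.5455).

u_2 = (0.4545, -4.0000, 1.6364, 1.5455)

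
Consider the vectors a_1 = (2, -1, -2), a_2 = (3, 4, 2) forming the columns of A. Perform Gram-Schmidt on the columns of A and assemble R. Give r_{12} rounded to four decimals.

r_{12} = -0.6667

a_1 = (2, -1, -2); ‖a_1‖ = 3.0000, so q_1 = (0.6667, -0.3333, -0.6667).
r_{12} = q_1·a_2 = -0.6667.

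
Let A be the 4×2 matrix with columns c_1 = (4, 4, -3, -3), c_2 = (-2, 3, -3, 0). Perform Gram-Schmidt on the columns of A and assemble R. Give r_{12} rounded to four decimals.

r_{12} = 1.8385

q_1 = c_1/‖c_1‖ = (4, 4, -3, -3)/7.0711 = (0.5657, 0.5657, -0.4243, -0.4243).
r_{12} = q_1·c_2 = 1.8385.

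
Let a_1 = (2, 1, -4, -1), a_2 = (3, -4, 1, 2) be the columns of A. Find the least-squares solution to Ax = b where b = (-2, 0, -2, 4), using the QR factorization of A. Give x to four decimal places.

a_1 = (2, 1, -4, -1); ‖a_1‖ = 4.6904, so e_1 = (0.4264, 0.2132, -0.8528, -0.2132).
e_1·a_2 = 0.4264·3 + 0.2132·(-4) + (-0.8528)·1 + (-0.2132)·2 = -0.8528.
u_2 = a_2 + 0.8528·e_1 = (3.3636, -3.8182, 0.2727, 1.8182).
‖u_2‖ = 5.4104, so e_2 = (0.6217, -0.7057, 0.0504, 0.3361).
Qᵀb = (0.0000, 0.0000).
Back-substitute: x_2 = 0.0000/5.4104 = 0.0000.
x_1 = (0.0000 + 0.8528·0.0000)/4.6904 = 0.0000.

x = (0.0000, 0.0000)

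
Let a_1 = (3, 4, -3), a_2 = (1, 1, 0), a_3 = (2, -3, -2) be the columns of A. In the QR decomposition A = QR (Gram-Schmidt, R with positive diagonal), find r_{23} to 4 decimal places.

r_{23} = -1.3377

a_1 = (3, 4, -3); ‖a_1‖ = 5.8310, so e_1 = (0.5145, 0.6860, -0.5145).
e_1·a_2 = 0.5145·1 + 0.6860·1 + (-0.5145)·0 = 1.2005.
u_2 = a_2 − 1.2005·e_1 = (0.3824, 0.1765, 0.6176).
‖u_2‖ = 0.7475, so e_2 = (0.5115, 0.2361, 0.8262).
r_{23} = e_2·a_3 = -1.3377.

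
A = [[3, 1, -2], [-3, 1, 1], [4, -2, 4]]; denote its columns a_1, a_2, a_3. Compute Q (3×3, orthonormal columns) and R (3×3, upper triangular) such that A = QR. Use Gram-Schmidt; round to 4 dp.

Q = [[0.5145, 0.8407, 0.1690], [-0.5145, 0.1449, 0.8452], [0.6860, -0.5218, 0.5071]], R = [[5.8310, -1.3720, 1.2005], [0.0000, 2.0292, -3.6236], [0.0000, 0.0000, 2.5355]]

q_1 = a_1/‖a_1‖ = (3, -3, 4)/5.8310 = (0.5145, -0.5145, 0.6860).
r_{12} = q_1·a_2 = -1.3720.
u_2 = a_2 + 1.3720·q_1 = (1.7059, 0.2941, -1.0588).
‖u_2‖ = 2.0292, so q_2 = (0.8407, 0.1449, -0.5218).
r_{13} = q_1·a_3 = 1.2005; r_{23} = q_2·a_3 = -3.6236.
u_3 = a_3 − 1.2005·q_1 + 3.6236·q_2 = (0.4286, 2.1429, 1.2857).
‖u_3‖ = 2.5355, so q_3 = (0.1690, 0.8452, 0.5071).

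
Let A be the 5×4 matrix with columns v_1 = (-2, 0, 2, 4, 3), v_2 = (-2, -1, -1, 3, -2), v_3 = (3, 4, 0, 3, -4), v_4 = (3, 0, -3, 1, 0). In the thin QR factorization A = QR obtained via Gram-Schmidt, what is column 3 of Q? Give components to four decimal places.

v_1 = (-2, 0, 2, 4, 3); ‖v_1‖ = 5.7446, so q_1 = (-0.3482, 0.0000, 0.3482, 0.6963, 0.5222).
q_1·v_2 = (-0.3482)·(-2) + 0.0000·(-1) + 0.3482·(-1) + 0.6963·3 + 0.5222·(-2) = 1.3926.
u_2 = v_2 − 1.3926·q_1 = (-1.5152, -1.0000, -1.4848, 2.0303, -2.7273).
‖u_2‖ = 4.1304, so q_2 = (-0.3668, -0.2421, -0.3595, 0.4915, -0.6603).
q_1·v_3 = (-0.3482)·3 + 0.0000·4 + 0.3482·0 + 0.6963·3 + 0.5222·(-4) = -1.0445; q_2·v_3 = (-0.3668)·3 + (-0.2421)·4 + (-0.3595)·0 + 0.4915·3 + (-0.6603)·(-4) = 2.0469.
u_3 = v_3 + 1.0445·q_1 − 2.0469·q_2 = (3.3872, 4.4956, 1.0995, 2.7211, -2.1030).
‖u_3‖ = 6.6873, so q_3 = (0.5065, 0.6723, 0.1644, 0.4069, -0.3145).

q_3 = (0.5065, 0.6723, 0.1644, 0.4069, -0.3145)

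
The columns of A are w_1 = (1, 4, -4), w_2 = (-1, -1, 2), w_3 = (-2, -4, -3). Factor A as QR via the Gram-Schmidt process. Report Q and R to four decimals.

w_1 = (1, 4, -4); ‖w_1‖ = 5.7446, so q_1 = (0.1741, 0.6963, -0.6963).
q_1·w_2 = 0.1741·(-1) + 0.6963·(-1) + (-0.6963)·2 = -2.2630.
u_2 = w_2 + 2.2630·q_1 = (-0.6061, 0.5758, 0.4242).
‖u_2‖ = 0.9374, so q_2 = (-0.6465, 0.6142, 0.4526).
q_1·w_3 = 0.1741·(-2) + 0.6963·(-4) + (-0.6963)·(-3) = -1.0445; q_2·w_3 = (-0.6465)·(-2) + 0.6142·(-4) + 0.4526·(-3) = -2.5214.
u_3 = w_3 + 1.0445·q_1 + 2.5214·q_2 = (-3.4483, -1.7241, -2.5862).
‖u_3‖ = 4.6424, so q_3 = (-0.7428, -0.3714, -0.5571).

Q = [[0.1741, -0.6465, -0.7428], [0.6963, 0.6142, -0.3714], [-0.6963, 0.4526, -0.5571]], R = [[5.7446, -2.2630, -1.0445], [0.0000, 0.9374, -2.5214], [0.0000, 0.0000, 4.6424]]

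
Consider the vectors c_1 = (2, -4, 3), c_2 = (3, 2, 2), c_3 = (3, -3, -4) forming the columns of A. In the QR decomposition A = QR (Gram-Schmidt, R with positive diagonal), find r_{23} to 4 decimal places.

r_{23} = -1.4369

c_1 = (2, -4, 3); ‖c_1‖ = 5.3852, so e_1 = (0.3714, -0.7428, 0.5571).
e_1·c_2 = 0.3714·3 + (-0.7428)·2 + 0.5571·2 = 0.7428.
u_2 = c_2 − 0.7428·e_1 = (2.7241, 2.5517, 1.5862).
‖u_2‖ = 4.0556, so e_2 = (0.6717, 0.6292, 0.3911).
r_{23} = e_2·c_3 = -1.4369.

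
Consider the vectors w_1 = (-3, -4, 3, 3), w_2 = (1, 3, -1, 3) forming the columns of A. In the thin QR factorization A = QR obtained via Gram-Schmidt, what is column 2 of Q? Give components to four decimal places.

q_2 = (0.0874, 0.5081, -0.0874, 0.8524)

w_1 = (-3, -4, 3, 3); ‖w_1‖ = 6.5574, so q_1 = (-0.4575, -0.6100, 0.4575, 0.4575).
q_1·w_2 = (-0.4575)·1 + (-0.6100)·3 + 0.4575·(-1) + 0.4575·3 = -1.3725.
u_2 = w_2 + 1.3725·q_1 = (0.3721, 2.1628, -0.3721, 3.6279).
‖u_2‖ = 4.2563, so q_2 = (0.0874, 0.5081, -0.0874, 0.8524).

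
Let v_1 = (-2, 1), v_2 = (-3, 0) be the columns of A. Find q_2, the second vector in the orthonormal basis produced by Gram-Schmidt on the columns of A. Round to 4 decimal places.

q_2 = (-0.4472, -0.8944)

v_1 = (-2, 1); ‖v_1‖ = 2.2361, so q_1 = (-0.8944, 0.4472).
q_1·v_2 = (-0.8944)·(-3) + 0.4472·0 = 2.6833.
u_2 = v_2 − 2.6833·q_1 = (-0.6000, -1.2000).
‖u_2‖ = 1.3416, so q_2 = (-0.4472, -0.8944).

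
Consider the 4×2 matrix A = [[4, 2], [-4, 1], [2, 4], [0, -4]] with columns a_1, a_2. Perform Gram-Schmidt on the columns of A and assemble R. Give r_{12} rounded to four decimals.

r_{12} = 2.0000

a_1 = (4, -4, 2, 0); ‖a_1‖ = 6.0000, so q_1 = (0.6667, -0.6667, 0.3333, 0.0000).
r_{12} = q_1·a_2 = 2.0000.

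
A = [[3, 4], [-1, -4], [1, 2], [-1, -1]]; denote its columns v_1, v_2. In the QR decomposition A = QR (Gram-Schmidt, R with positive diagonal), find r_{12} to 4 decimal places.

r_{12} = 5.4848

v_1 = (3, -1, 1, -1); ‖v_1‖ = 3.4641, so e_1 = (0.8660, -0.2887, 0.2887, -0.2887).
r_{12} = e_1·v_2 = 5.4848.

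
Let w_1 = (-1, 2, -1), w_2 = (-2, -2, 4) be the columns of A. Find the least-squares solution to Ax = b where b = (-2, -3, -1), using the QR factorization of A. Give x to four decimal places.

w_1 = (-1, 2, -1); ‖w_1‖ = 2.4495, so e_1 = (-0.4082, 0.8165, -0.4082).
e_1·w_2 = (-0.4082)·(-2) + 0.8165·(-2) + (-0.4082)·4 = -2.4495.
u_2 = w_2 + 2.4495·e_1 = (-3.0000, 0.0000, 3.0000).
‖u_2‖ = 4.2426, so e_2 = (-0.7071, 0.0000, 0.7071).
Qᵀb = (-1.2247, 0.7071).
Back-substitute: x_2 = 0.7071/4.2426 = 0.1667.
x_1 = (-1.2247 + 2.4495·0.1667)/2.4495 = -0.3333.

x = (-0.3333, 0.1667)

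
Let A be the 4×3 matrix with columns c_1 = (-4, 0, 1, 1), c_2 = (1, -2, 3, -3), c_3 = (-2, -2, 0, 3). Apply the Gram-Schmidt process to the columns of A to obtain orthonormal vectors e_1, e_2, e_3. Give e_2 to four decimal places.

e_2 = (0.0236, -0.4253, 0.6853, -0.5907)

c_1 = (-4, 0, 1, 1); ‖c_1‖ = 4.2426, so e_1 = (-0.9428, 0.0000, 0.2357, 0.2357).
e_1·c_2 = (-0.9428)·1 + 0.0000·(-2) + 0.2357·3 + 0.2357·(-3) = -0.9428.
u_2 = c_2 + 0.9428·e_1 = (0.1111, -2.0000, 3.2222, -2.7778).
‖u_2‖ = 4.7022, so e_2 = (0.0236, -0.4253, 0.6853, -0.5907).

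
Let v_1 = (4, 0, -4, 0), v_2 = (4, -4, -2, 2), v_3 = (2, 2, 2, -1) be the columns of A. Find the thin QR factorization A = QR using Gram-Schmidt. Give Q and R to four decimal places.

Q = [[0.7071, 0.2132, 0.6742], [0.0000, -0.8528, 0.2697], [-0.7071, 0.2132, 0.6742], [0.0000, 0.4264, -0.1348]], R = [[5.6569, 4.2426, 0.0000], [0.0000, 4.6904, -1.2792], [0.0000, 0.0000, 3.3710]]

v_1 = (4, 0, -4, 0); ‖v_1‖ = 5.6569, so e_1 = (0.7071, 0.0000, -0.7071, 0.0000).
e_1·v_2 = 0.7071·4 + 0.0000·(-4) + (-0.7071)·(-2) + 0.0000·2 = 4.2426.
u_2 = v_2 − 4.2426·e_1 = (1.0000, -4.0000, 1.0000, 2.0000).
‖u_2‖ = 4.6904, so e_2 = (0.2132, -0.8528, 0.2132, 0.4264).
e_1·v_3 = 0.7071·2 + 0.0000·2 + (-0.7071)·2 + 0.0000·(-1) = 0.0000; e_2·v_3 = 0.2132·2 + (-0.8528)·2 + 0.2132·2 + 0.4264·(-1) = -1.2792.
u_3 = v_3 + 0.0000·e_1 + 1.2792·e_2 = (2.2727, 0.9091, 2.2727, -0.4545).
‖u_3‖ = 3.3710, so e_3 = (0.6742, 0.2697, 0.6742, -0.1348).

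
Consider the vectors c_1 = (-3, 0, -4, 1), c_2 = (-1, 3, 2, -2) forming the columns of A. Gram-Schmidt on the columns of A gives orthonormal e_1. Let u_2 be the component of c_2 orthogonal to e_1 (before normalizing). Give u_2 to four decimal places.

e_1 = c_1/‖c_1‖ = (-3, 0, -4, 1)/5.0990 = (-0.5883, 0.0000, -0.7845, 0.1961).
r_{12} = e_1·c_2 = -1.3728.
u_2 = c_2 + 1.3728·e_1 = (-1.8077, 3.0000, 0.9231, -1.7308).

u_2 = (-1.8077, 3.0000, 0.9231, -1.7308)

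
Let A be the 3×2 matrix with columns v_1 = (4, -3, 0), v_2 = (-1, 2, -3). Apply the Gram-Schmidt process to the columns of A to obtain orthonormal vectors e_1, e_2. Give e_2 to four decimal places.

e_2 = (0.1897, 0.2530, -0.9487)

e_1 = v_1/‖v_1‖ = (4, -3, 0)/5.0000 = (0.8000, -0.6000, 0.0000).
r_{12} = e_1·v_2 = -2.0000.
u_2 = v_2 + 2.0000·e_1 = (0.6000, 0.8000, -3.0000).
‖u_2‖ = 3.1623, so e_2 = (0.1897, 0.2530, -0.9487).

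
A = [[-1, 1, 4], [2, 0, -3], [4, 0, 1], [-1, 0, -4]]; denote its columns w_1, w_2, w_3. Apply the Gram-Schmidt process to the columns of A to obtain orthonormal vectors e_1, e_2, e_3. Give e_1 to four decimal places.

e_1 = (-0.2132, 0.4264, 0.8528, -0.2132)

w_1 = (-1, 2, 4, -1); ‖w_1‖ = 4.6904, so e_1 = (-0.2132, 0.4264, 0.8528, -0.2132).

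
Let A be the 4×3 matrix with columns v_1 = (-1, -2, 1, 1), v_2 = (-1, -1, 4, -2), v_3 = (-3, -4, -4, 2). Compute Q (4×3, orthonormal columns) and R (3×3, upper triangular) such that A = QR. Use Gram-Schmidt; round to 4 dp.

Q = [[-0.3780, -0.0666, -0.5602], [-0.7559, 0.0998, -0.2715], [0.3780, 0.7654, -0.5063], [0.3780, -0.6323, -0.5968]], R = [[2.6458, 1.8898, 3.4017], [0.0000, 4.2929, -4.5258], [0.0000, 0.0000, 3.5980]]

v_1 = (-1, -2, 1, 1); ‖v_1‖ = 2.6458, so q_1 = (-0.3780, -0.7559, 0.3780, 0.3780).
q_1·v_2 = (-0.3780)·(-1) + (-0.7559)·(-1) + 0.3780·4 + 0.3780·(-2) = 1.8898.
u_2 = v_2 − 1.8898·q_1 = (-0.2857, 0.4286, 3.2857, -2.7143).
‖u_2‖ = 4.2929, so q_2 = (-0.0666, 0.0998, 0.7654, -0.6323).
q_1·v_3 = (-0.3780)·(-3) + (-0.7559)·(-4) + 0.3780·(-4) + 0.3780·2 = 3.4017; q_2·v_3 = (-0.0666)·(-3) + 0.0998·(-4) + 0.7654·(-4) + (-0.6323)·2 = -4.5258.
u_3 = v_3 − 3.4017·q_1 + 4.5258·q_2 = (-2.0155, -0.9767, -1.8217, -2.1473).
‖u_3‖ = 3.5980, so q_3 = (-0.5602, -0.2715, -0.5063, -0.5968).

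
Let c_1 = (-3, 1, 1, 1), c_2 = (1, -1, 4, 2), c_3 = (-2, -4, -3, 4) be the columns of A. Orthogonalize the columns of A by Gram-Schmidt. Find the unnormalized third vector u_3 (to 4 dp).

u_3 = (-1.0769, -4.3846, -2.8077, 3.9615)

c_1 = (-3, 1, 1, 1); ‖c_1‖ = 3.4641, so e_1 = (-0.8660, 0.2887, 0.2887, 0.2887).
e_1·c_2 = (-0.8660)·1 + 0.2887·(-1) + 0.2887·4 + 0.2887·2 = 0.5774.
u_2 = c_2 − 0.5774·e_1 = (1.5000, -1.1667, 3.8333, 1.8333).
‖u_2‖ = 4.6547, so e_2 = (0.3223, -0.2506, 0.8235, 0.3939).
e_1·c_3 = (-0.8660)·(-2) + 0.2887·(-4) + 0.2887·(-3) + 0.2887·4 = 0.8660; e_2·c_3 = 0.3223·(-2) + (-0.2506)·(-4) + 0.8235·(-3) + 0.3939·4 = -0.5371.
u_3 = c_3 − 0.8660·e_1 + 0.5371·e_2 = (-1.0769, -4.3846, -2.8077, 3.9615).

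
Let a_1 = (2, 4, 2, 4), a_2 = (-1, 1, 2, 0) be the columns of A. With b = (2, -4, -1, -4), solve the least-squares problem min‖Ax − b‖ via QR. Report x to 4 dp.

e_1 = a_1/‖a_1‖ = (2, 4, 2, 4)/6.3246 = (0.3162, 0.6325, 0.3162, 0.6325).
r_{12} = e_1·a_2 = 0.9487.
u_2 = a_2 − 0.9487·e_1 = (-1.3000, 0.4000, 1.7000, -0.6000).
‖u_2‖ = 2.2583, so e_2 = (-0.5756, 0.1771, 0.7528, -0.2657).
Qᵀb = (-4.7434, -1.5498).
Back-substitute: x_2 = -1.5498/2.2583 = -0.6863.
x_1 = (-4.7434 − 0.9487·(-0.6863))/6.3246 = -0.6471.

x = (-0.6471, -0.6863)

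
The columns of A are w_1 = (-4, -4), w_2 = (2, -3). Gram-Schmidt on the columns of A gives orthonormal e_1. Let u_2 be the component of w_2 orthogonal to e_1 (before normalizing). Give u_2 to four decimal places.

u_2 = (2.5000, -2.5000)

e_1 = w_1/‖w_1‖ = (-4, -4)/5.6569 = (-0.7071, -0.7071).
r_{12} = e_1·w_2 = 0.7071.
u_2 = w_2 − 0.7071·e_1 = (2.5000, -2.5000).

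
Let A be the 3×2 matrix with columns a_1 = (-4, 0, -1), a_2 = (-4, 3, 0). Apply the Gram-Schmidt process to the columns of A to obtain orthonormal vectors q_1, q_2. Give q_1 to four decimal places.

q_1 = a_1/‖a_1‖ = (-4, 0, -1)/4.1231 = (-0.9701, 0.0000, -0.2425).

q_1 = (-0.9701, 0.0000, -0.2425)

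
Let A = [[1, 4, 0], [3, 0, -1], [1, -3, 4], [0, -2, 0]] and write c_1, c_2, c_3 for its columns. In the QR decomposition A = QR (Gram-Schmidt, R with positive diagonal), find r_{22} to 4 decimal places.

r_{22} = 5.3767

c_1 = (1, 3, 1, 0); ‖c_1‖ = 3.3166, so e_1 = (0.3015, 0.9045, 0.3015, 0.0000).
e_1·c_2 = 0.3015·4 + 0.9045·0 + 0.3015·(-3) + 0.0000·(-2) = 0.3015.
u_2 = c_2 − 0.3015·e_1 = (3.9091, -0.2727, -3.0909, -2.0000).
r_{22} = ‖u_2‖ = 5.3767.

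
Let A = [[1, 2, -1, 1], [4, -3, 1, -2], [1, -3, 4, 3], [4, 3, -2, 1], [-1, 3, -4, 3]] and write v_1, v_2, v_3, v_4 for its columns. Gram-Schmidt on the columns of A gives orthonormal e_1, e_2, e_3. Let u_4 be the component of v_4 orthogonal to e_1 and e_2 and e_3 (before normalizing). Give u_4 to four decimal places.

v_1 = (1, 4, 1, 4, -1); ‖v_1‖ = 5.9161, so e_1 = (0.1690, 0.6761, 0.1690, 0.6761, -0.1690).
e_1·v_2 = 0.1690·2 + 0.6761·(-3) + 0.1690·(-3) + 0.6761·3 + (-0.1690)·3 = -0.6761.
u_2 = v_2 + 0.6761·e_1 = (2.1143, -2.5429, -2.8857, 3.4571, 2.8857).
‖u_2‖ = 6.2883, so e_2 = (0.3362, -0.4044, -0.4589, 0.5498, 0.4589).
e_1·v_3 = 0.1690·(-1) + 0.6761·1 + 0.1690·4 + 0.6761·(-2) + (-0.1690)·(-4) = 0.5071; e_2·v_3 = 0.3362·(-1) + (-0.4044)·1 + (-0.4589)·4 + 0.5498·(-2) + 0.4589·(-4) = -5.5114.
u_3 = v_3 − 0.5071·e_1 + 5.5114·e_2 = (0.7673, -1.5715, 1.3851, 0.6871, -1.3851).
‖u_3‖ = 2.7144, so e_3 = (0.2827, -0.5790, 0.5103, 0.2531, -0.5103).
e_1·v_4 = 0.1690·1 + 0.6761·(-2) + 0.1690·3 + 0.6761·1 + (-0.1690)·3 = -0.5071; e_2·v_4 = 0.3362·1 + (-0.4044)·(-2) + (-0.4589)·3 + 0.5498·1 + 0.4589·3 = 1.6948; e_3·v_4 = 0.2827·1 + (-0.5790)·(-2) + 0.5103·3 + 0.2531·1 + (-0.5103)·3 = 1.6938.
u_4 = v_4 + 0.5071·e_1 − 1.6948·e_2 − 1.6938·e_3 = (0.0371, 0.0088, 2.9991, -0.0177, 3.0009).

u_4 = (0.0371, 0.0088, 2.9991, -0.0177, 3.0009)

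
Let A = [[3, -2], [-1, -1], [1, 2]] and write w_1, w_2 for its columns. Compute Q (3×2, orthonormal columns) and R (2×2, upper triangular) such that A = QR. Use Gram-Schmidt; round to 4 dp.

Q = [[0.9045, -0.4132], [-0.3015, -0.4449], [0.3015, 0.7946]], R = [[3.3166, -0.9045], [0.0000, 2.8604]]

w_1 = (3, -1, 1); ‖w_1‖ = 3.3166, so q_1 = (0.9045, -0.3015, 0.3015).
q_1·w_2 = 0.9045·(-2) + (-0.3015)·(-1) + 0.3015·2 = -0.9045.
u_2 = w_2 + 0.9045·q_1 = (-1.1818, -1.2727, 2.2727).
‖u_2‖ = 2.8604, so q_2 = (-0.4132, -0.4449, 0.7946).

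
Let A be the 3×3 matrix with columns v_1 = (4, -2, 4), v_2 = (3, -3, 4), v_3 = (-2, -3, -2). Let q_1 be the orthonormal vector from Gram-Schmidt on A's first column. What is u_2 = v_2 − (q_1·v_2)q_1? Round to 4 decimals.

u_2 = (-0.7778, -1.1111, 0.2222)

v_1 = (4, -2, 4); ‖v_1‖ = 6.0000, so q_1 = (0.6667, -0.3333, 0.6667).
q_1·v_2 = 0.6667·3 + (-0.3333)·(-3) + 0.6667·4 = 5.6667.
u_2 = v_2 − 5.6667·q_1 = (-0.7778, -1.1111, 0.2222).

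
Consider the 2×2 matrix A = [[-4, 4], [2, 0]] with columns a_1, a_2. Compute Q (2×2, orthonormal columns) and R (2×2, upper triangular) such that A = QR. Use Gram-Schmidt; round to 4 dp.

a_1 = (-4, 2); ‖a_1‖ = 4.4721, so q_1 = (-0.8944, 0.4472).
q_1·a_2 = (-0.8944)·4 + 0.4472·0 = -3.5777.
u_2 = a_2 + 3.5777·q_1 = (0.8000, 1.6000).
‖u_2‖ = 1.7889, so q_2 = (0.4472, 0.8944).

Q = [[-0.8944, 0.4472], [0.4472, 0.8944]], R = [[4.4721, -3.5777], [0.0000, 1.7889]]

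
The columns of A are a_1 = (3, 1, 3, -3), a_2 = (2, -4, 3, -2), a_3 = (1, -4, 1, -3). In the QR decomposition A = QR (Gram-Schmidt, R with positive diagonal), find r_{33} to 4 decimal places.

r_{33} = 2.1141

e_1 = a_1/‖a_1‖ = (3, 1, 3, -3)/5.2915 = (0.5669, 0.1890, 0.5669, -0.5669).
r_{12} = e_1·a_2 = 3.2127.
u_2 = a_2 − 3.2127·e_1 = (0.1786, -4.6071, 1.1786, -0.1786).
‖u_2‖ = 4.7622, so e_2 = (0.0375, -0.9674, 0.2475, -0.0375).
r_{13} = e_1·a_3 = 2.0788; r_{23} = e_2·a_3 = 4.2672.
u_3 = a_3 − 2.0788·e_1 − 4.2672·e_2 = (-0.3386, -0.2646, -1.2346, -1.6614).
r_{33} = ‖u_3‖ = 2.1141.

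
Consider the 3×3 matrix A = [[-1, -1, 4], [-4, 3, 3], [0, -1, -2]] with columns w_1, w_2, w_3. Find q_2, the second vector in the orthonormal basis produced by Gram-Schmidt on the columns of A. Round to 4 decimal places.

q_2 = (-0.8359, 0.2090, -0.5075)

q_1 = w_1/‖w_1‖ = (-1, -4, 0)/4.1231 = (-0.2425, -0.9701, 0.0000).
r_{12} = q_1·w_2 = -2.6679.
u_2 = w_2 + 2.6679·q_1 = (-1.6471, 0.4118, -1.0000).
‖u_2‖ = 1.9704, so q_2 = (-0.8359, 0.2090, -0.5075).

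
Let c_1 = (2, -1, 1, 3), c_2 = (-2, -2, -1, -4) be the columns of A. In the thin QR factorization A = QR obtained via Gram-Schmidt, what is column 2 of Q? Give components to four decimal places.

e_2 = (0.0000, -0.9487, 0.0000, -0.3162)

c_1 = (2, -1, 1, 3); ‖c_1‖ = 3.8730, so e_1 = (0.5164, -0.2582, 0.2582, 0.7746).
e_1·c_2 = 0.5164·(-2) + (-0.2582)·(-2) + 0.2582·(-1) + 0.7746·(-4) = -3.8730.
u_2 = c_2 + 3.8730·e_1 = (0.0000, -3.0000, 0.0000, -1.0000).
‖u_2‖ = 3.1623, so e_2 = (0.0000, -0.9487, 0.0000, -0.3162).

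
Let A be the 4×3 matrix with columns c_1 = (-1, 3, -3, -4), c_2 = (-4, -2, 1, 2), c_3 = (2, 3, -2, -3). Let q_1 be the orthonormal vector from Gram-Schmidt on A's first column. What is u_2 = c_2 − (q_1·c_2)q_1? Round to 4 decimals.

u_2 = (-4.3714, -0.8857, -0.1143, 0.5143)

c_1 = (-1, 3, -3, -4); ‖c_1‖ = 5.9161, so q_1 = (-0.1690, 0.5071, -0.5071, -0.6761).
q_1·c_2 = (-0.1690)·(-4) + 0.5071·(-2) + (-0.5071)·1 + (-0.6761)·2 = -2.1974.
u_2 = c_2 + 2.1974·q_1 = (-4.3714, -0.8857, -0.1143, 0.5143).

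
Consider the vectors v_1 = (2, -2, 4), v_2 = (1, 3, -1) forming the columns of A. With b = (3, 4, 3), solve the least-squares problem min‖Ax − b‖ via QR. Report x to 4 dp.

v_1 = (2, -2, 4); ‖v_1‖ = 4.8990, so e_1 = (0.4082, -0.4082, 0.8165).
e_1·v_2 = 0.4082·1 + (-0.4082)·3 + 0.8165·(-1) = -1.6330.
u_2 = v_2 + 1.6330·e_1 = (1.6667, 2.3333, 0.3333).
‖u_2‖ = 2.8868, so e_2 = (0.5774, 0.8083, 0.1155).
Qᵀb = (2.0412, 5.3116).
Back-substitute: x_2 = 5.3116/2.8868 = 1.8400.
x_1 = (2.0412 + 1.6330·1.8400)/4.8990 = 1.0300.

x = (1.0300, 1.8400)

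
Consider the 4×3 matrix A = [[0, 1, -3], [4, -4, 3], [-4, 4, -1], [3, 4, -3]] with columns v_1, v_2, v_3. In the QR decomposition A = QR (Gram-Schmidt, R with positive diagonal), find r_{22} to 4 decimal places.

v_1 = (0, 4, -4, 3); ‖v_1‖ = 6.4031, so e_1 = (0.0000, 0.6247, -0.6247, 0.4685).
e_1·v_2 = 0.0000·1 + 0.6247·(-4) + (-0.6247)·4 + 0.4685·4 = -3.1235.
u_2 = v_2 + 3.1235·e_1 = (1.0000, -2.0488, 2.0488, 5.4634).
r_{22} = ‖u_2‖ = 6.2645.

r_{22} = 6.2645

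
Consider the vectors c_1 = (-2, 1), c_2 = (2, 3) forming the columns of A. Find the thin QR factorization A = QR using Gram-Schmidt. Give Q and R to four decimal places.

Q = [[-0.8944, 0.4472], [0.4472, 0.8944]], R = [[2.2361, -0.4472], [0.0000, 3.5777]]

c_1 = (-2, 1); ‖c_1‖ = 2.2361, so e_1 = (-0.8944, 0.4472).
e_1·c_2 = (-0.8944)·2 + 0.4472·3 = -0.4472.
u_2 = c_2 + 0.4472·e_1 = (1.6000, 3.2000).
‖u_2‖ = 3.5777, so e_2 = (0.4472, 0.8944).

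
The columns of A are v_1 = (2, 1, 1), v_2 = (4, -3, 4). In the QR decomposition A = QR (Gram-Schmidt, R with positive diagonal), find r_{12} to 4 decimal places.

r_{12} = 3.6742

v_1 = (2, 1, 1); ‖v_1‖ = 2.4495, so e_1 = (0.8165, 0.4082, 0.4082).
r_{12} = e_1·v_2 = 3.6742.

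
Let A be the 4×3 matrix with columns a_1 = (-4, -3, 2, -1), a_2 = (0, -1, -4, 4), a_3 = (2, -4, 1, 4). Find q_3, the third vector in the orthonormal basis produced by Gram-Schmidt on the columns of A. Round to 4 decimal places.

q_3 = (0.5549, -0.5235, 0.5179, 0.3870)

a_1 = (-4, -3, 2, -1); ‖a_1‖ = 5.4772, so q_1 = (-0.7303, -0.5477, 0.3651, -0.1826).
q_1·a_2 = (-0.7303)·0 + (-0.5477)·(-1) + 0.3651·(-4) + (-0.1826)·4 = -1.6432.
u_2 = a_2 + 1.6432·q_1 = (-1.2000, -1.9000, -3.4000, 3.7000).
‖u_2‖ = 5.5045, so q_2 = (-0.2180, -0.3452, -0.6177, 0.6722).
q_1·a_3 = (-0.7303)·2 + (-0.5477)·(-4) + 0.3651·1 + (-0.1826)·4 = 0.3651; q_2·a_3 = (-0.2180)·2 + (-0.3452)·(-4) + (-0.6177)·1 + 0.6722·4 = 3.0157.
u_3 = a_3 − 0.3651·q_1 − 3.0157·q_2 = (2.9241, -2.7591, 2.7294, 2.0396).
‖u_3‖ = 5.2699, so q_3 = (0.5549, -0.5235, 0.5179, 0.3870).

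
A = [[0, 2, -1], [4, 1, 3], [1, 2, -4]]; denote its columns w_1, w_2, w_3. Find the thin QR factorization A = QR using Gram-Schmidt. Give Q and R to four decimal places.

Q = [[0.0000, 0.7624, 0.6472], [0.9701, -0.1570, 0.1849], [0.2425, 0.6278, -0.7396]], R = [[4.1231, 1.4552, 1.9403], [0.0000, 2.6234, -3.7445], [0.0000, 0.0000, 2.8660]]

e_1 = w_1/‖w_1‖ = (0, 4, 1)/4.1231 = (0.0000, 0.9701, 0.2425).
r_{12} = e_1·w_2 = 1.4552.
u_2 = w_2 − 1.4552·e_1 = (2.0000, -0.4118, 1.6471).
‖u_2‖ = 2.6234, so e_2 = (0.7624, -0.1570, 0.6278).
r_{13} = e_1·w_3 = 1.9403; r_{23} = e_2·w_3 = -3.7445.
u_3 = w_3 − 1.9403·e_1 + 3.7445·e_2 = (1.8547, 0.5299, -2.1197).
‖u_3‖ = 2.8660, so e_3 = (0.6472, 0.1849, -0.7396).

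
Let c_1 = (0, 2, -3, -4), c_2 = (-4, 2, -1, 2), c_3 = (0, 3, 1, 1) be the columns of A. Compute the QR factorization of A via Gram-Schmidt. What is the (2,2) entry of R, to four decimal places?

e_1 = c_1/‖c_1‖ = (0, 2, -3, -4)/5.3852 = (0.0000, 0.3714, -0.5571, -0.7428).
r_{12} = e_1·c_2 = -0.1857.
u_2 = c_2 + 0.1857·e_1 = (-4.0000, 2.0690, -1.1034, 1.8621).
r_{22} = ‖u_2‖ = 4.9966.

r_{22} = 4.9966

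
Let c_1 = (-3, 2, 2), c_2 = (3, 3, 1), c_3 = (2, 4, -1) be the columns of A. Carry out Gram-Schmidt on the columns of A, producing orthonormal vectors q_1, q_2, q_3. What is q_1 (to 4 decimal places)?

q_1 = (-0.7276, 0.4851, 0.4851)

c_1 = (-3, 2, 2); ‖c_1‖ = 4.1231, so q_1 = (-0.7276, 0.4851, 0.4851).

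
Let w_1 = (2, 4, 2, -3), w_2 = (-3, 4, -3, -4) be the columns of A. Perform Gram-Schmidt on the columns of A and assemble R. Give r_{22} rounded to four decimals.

w_1 = (2, 4, 2, -3); ‖w_1‖ = 5.7446, so e_1 = (0.3482, 0.6963, 0.3482, -0.5222).
e_1·w_2 = 0.3482·(-3) + 0.6963·4 + 0.3482·(-3) + (-0.5222)·(-4) = 2.7852.
u_2 = w_2 − 2.7852·e_1 = (-3.9697, 2.0606, -3.9697, -2.5455).
r_{22} = ‖u_2‖ = 6.4994.

r_{22} = 6.4994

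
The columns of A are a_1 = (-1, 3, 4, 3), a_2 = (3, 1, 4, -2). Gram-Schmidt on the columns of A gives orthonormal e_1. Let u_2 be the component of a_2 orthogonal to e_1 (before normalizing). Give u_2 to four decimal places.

a_1 = (-1, 3, 4, 3); ‖a_1‖ = 5.9161, so e_1 = (-0.1690, 0.5071, 0.6761, 0.5071).
e_1·a_2 = (-0.1690)·3 + 0.5071·1 + 0.6761·4 + 0.5071·(-2) = 1.6903.
u_2 = a_2 − 1.6903·e_1 = (3.2857, 0.1429, 2.8571, -2.8571).

u_2 = (3.2857, 0.1429, 2.8571, -2.8571)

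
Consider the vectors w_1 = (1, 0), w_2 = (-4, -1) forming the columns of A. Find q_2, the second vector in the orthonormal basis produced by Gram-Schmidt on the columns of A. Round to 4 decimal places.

w_1 = (1, 0); ‖w_1‖ = 1.0000, so q_1 = (1.0000, 0.0000).
q_1·w_2 = 1.0000·(-4) + 0.0000·(-1) = -4.0000.
u_2 = w_2 + 4.0000·q_1 = (0.0000, -1.0000).
‖u_2‖ = 1.0000, so q_2 = (0.0000, -1.0000).

q_2 = (0.0000, -1.0000)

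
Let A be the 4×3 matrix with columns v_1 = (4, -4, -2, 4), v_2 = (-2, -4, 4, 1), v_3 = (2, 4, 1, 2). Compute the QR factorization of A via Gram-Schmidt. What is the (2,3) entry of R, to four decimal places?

e_1 = v_1/‖v_1‖ = (4, -4, -2, 4)/7.2111 = (0.5547, -0.5547, -0.2774, 0.5547).
r_{12} = e_1·v_2 = 0.5547.
u_2 = v_2 − 0.5547·e_1 = (-2.3077, -3.6923, 4.1538, 0.6923).
‖u_2‖ = 6.0574, so e_2 = (-0.3810, -0.6096, 0.6857, 0.1143).
r_{23} = e_2·v_3 = -2.2858.

r_{23} = -2.2858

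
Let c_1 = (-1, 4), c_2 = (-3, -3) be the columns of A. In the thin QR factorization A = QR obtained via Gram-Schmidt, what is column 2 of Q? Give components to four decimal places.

e_2 = (-0.9701, -0.2425)

c_1 = (-1, 4); ‖c_1‖ = 4.1231, so e_1 = (-0.2425, 0.9701).
e_1·c_2 = (-0.2425)·(-3) + 0.9701·(-3) = -2.1828.
u_2 = c_2 + 2.1828·e_1 = (-3.5294, -0.8824).
‖u_2‖ = 3.6380, so e_2 = (-0.9701, -0.2425).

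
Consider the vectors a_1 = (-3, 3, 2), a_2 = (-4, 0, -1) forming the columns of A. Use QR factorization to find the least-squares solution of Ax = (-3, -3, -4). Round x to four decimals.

a_1 = (-3, 3, 2); ‖a_1‖ = 4.6904, so e_1 = (-0.6396, 0.6396, 0.4264).
e_1·a_2 = (-0.6396)·(-4) + 0.6396·0 + 0.4264·(-1) = 2.1320.
u_2 = a_2 − 2.1320·e_1 = (-2.6364, -1.3636, -1.9091).
‖u_2‖ = 3.5291, so e_2 = (-0.7470, -0.3864, -0.5410).
Qᵀb = (-1.7056, 5.5641).
Back-substitute: x_2 = 5.5641/3.5291 = 1.5766.
x_1 = (-1.7056 − 2.1320·1.5766)/4.6904 = -1.0803.

x = (-1.0803, 1.5766)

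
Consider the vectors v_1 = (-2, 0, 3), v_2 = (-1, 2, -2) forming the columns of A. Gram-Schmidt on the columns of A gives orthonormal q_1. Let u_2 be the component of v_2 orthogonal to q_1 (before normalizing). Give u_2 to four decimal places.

q_1 = v_1/‖v_1‖ = (-2, 0, 3)/3.6056 = (-0.5547, 0.0000, 0.8321).
r_{12} = q_1·v_2 = -1.1094.
u_2 = v_2 + 1.1094·q_1 = (-1.6154, 2.0000, -1.0769).

u_2 = (-1.6154, 2.0000, -1.0769)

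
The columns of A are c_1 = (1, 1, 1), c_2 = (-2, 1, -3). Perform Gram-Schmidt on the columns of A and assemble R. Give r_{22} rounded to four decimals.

c_1 = (1, 1, 1); ‖c_1‖ = 1.7321, so e_1 = (0.5774, 0.5774, 0.5774).
e_1·c_2 = 0.5774·(-2) + 0.5774·1 + 0.5774·(-3) = -2.3094.
u_2 = c_2 + 2.3094·e_1 = (-0.6667, 2.3333, -1.6667).
r_{22} = ‖u_2‖ = 2.9439.

r_{22} = 2.9439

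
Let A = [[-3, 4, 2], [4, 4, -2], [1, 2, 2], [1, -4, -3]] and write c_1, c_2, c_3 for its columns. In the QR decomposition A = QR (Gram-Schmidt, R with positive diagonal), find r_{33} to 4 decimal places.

r_{33} = 2.6495

e_1 = c_1/‖c_1‖ = (-3, 4, 1, 1)/5.1962 = (-0.5774, 0.7698, 0.1925, 0.1925).
r_{12} = e_1·c_2 = 0.3849.
u_2 = c_2 − 0.3849·e_1 = (4.2222, 3.7037, 1.9259, -4.0741).
‖u_2‖ = 7.2008, so e_2 = (0.5864, 0.5143, 0.2675, -0.5658).
r_{13} = e_1·c_3 = -2.8868; r_{23} = e_2·c_3 = 2.3763.
u_3 = c_3 + 2.8868·e_1 − 2.3763·e_2 = (-1.0600, -1.0000, 1.9200, -1.1000).
r_{33} = ‖u_3‖ = 2.6495.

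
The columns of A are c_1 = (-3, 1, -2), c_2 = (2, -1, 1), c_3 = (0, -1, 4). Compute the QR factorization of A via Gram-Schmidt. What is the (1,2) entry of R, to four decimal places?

q_1 = c_1/‖c_1‖ = (-3, 1, -2)/3.7417 = (-0.8018, 0.2673, -0.5345).
r_{12} = q_1·c_2 = -2.4054.

r_{12} = -2.4054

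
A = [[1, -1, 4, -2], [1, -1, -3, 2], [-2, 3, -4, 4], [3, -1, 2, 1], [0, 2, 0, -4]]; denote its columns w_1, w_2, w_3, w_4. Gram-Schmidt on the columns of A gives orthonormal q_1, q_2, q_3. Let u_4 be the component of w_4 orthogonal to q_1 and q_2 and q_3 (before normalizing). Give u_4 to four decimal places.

u_4 = (0.7006, -1.1369, 2.4390, 1.7715, -2.9910)

w_1 = (1, 1, -2, 3, 0); ‖w_1‖ = 3.8730, so q_1 = (0.2582, 0.2582, -0.5164, 0.7746, 0.0000).
q_1·w_2 = 0.2582·(-1) + 0.2582·(-1) + (-0.5164)·3 + 0.7746·(-1) + 0.0000·2 = -2.8402.
u_2 = w_2 + 2.8402·q_1 = (-0.2667, -0.2667, 1.5333, 1.2000, 2.0000).
‖u_2‖ = 2.8166, so q_2 = (-0.0947, -0.0947, 0.5444, 0.4260, 0.7101).
q_1·w_3 = 0.2582·4 + 0.2582·(-3) + (-0.5164)·(-4) + 0.7746·2 + 0.0000·0 = 3.8730; q_2·w_3 = (-0.0947)·4 + (-0.0947)·(-3) + 0.5444·(-4) + 0.4260·2 + 0.7101·0 = -1.4201.
u_3 = w_3 − 3.8730·q_1 + 1.4201·q_2 = (2.8655, -4.1345, -1.2269, -0.3950, 1.0084).
‖u_3‖ = 5.2899, so q_3 = (0.5417, -0.7816, -0.2319, -0.0747, 0.1906).
q_1·w_4 = 0.2582·(-2) + 0.2582·2 + (-0.5164)·4 + 0.7746·1 + 0.0000·(-4) = -1.2910; q_2·w_4 = (-0.0947)·(-2) + (-0.0947)·2 + 0.5444·4 + 0.4260·1 + 0.7101·(-4) = -0.2367; q_3·w_4 = 0.5417·(-2) + (-0.7816)·2 + (-0.2319)·4 + (-0.0747)·1 + 0.1906·(-4) = -4.4114.
u_4 = w_4 + 1.2910·q_1 + 0.2367·q_2 + 4.4114·q_3 = (0.7006, -1.1369, 2.4390, 1.7715, -2.9910).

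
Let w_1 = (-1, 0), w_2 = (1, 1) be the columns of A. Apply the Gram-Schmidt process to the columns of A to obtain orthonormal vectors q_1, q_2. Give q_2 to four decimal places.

q_1 = w_1/‖w_1‖ = (-1, 0)/1.0000 = (-1.0000, 0.0000).
r_{12} = q_1·w_2 = -1.0000.
u_2 = w_2 + 1.0000·q_1 = (0.0000, 1.0000).
‖u_2‖ = 1.0000, so q_2 = (0.0000, 1.0000).

q_2 = (0.0000, 1.0000)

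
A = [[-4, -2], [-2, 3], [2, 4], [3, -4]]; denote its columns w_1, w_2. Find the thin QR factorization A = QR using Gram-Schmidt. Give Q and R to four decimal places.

q_1 = w_1/‖w_1‖ = (-4, -2, 2, 3)/5.7446 = (-0.6963, -0.3482, 0.3482, 0.5222).
r_{12} = q_1·w_2 = -0.3482.
u_2 = w_2 + 0.3482·q_1 = (-2.2424, 2.8788, 4.1212, -3.8182).
‖u_2‖ = 6.6992, so q_2 = (-0.3347, 0.4297, 0.6152, -0.5699).

Q = [[-0.6963, -0.3347], [-0.3482, 0.4297], [0.3482, 0.6152], [0.5222, -0.5699]], R = [[5.7446, -0.3482], [0.0000, 6.6992]]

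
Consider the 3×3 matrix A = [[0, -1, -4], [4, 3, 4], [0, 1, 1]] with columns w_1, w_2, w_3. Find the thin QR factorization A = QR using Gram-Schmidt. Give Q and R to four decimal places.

w_1 = (0, 4, 0); ‖w_1‖ = 4.0000, so q_1 = (0.0000, 1.0000, 0.0000).
q_1·w_2 = 0.0000·(-1) + 1.0000·3 + 0.0000·1 = 3.0000.
u_2 = w_2 − 3.0000·q_1 = (-1.0000, 0.0000, 1.0000).
‖u_2‖ = 1.4142, so q_2 = (-0.7071, 0.0000, 0.7071).
q_1·w_3 = 0.0000·(-4) + 1.0000·4 + 0.0000·1 = 4.0000; q_2·w_3 = (-0.7071)·(-4) + 0.0000·4 + 0.7071·1 = 3.5355.
u_3 = w_3 − 4.0000·q_1 − 3.5355·q_2 = (-1.5000, 0.0000, -1.5000).
‖u_3‖ = 2.1213, so q_3 = (-0.7071, 0.0000, -0.7071).

Q = [[0.0000, -0.7071, -0.7071], [1.0000, 0.0000, 0.0000], [0.0000, 0.7071, -0.7071]], R = [[4.0000, 3.0000, 4.0000], [0.0000, 1.4142, 3.5355], [0.0000, 0.0000, 2.1213]]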